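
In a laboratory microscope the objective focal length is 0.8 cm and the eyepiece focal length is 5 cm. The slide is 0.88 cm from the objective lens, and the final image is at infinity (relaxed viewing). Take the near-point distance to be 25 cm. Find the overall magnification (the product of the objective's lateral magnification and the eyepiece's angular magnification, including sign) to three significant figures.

-50.0

Objective: 1/d_i = 1/f_obj - 1/d_o = 1/0.8 - 1/0.88 = 0.11364 cm^-1, so d_i = 8.800 cm.
m_obj = -d_i/d_o = -8.800/0.88 = -10.000.
Eyepiece angular magnification (image at infinity): M_eye = D/f_e = 25/5 = 5.000.
Overall M = m_obj x M_eye = (-10.000)(5.000) = -50.00.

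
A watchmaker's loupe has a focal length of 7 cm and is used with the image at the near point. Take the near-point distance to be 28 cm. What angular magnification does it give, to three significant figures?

M = 1 + D/f = 1 + 28/7 = 5.000.

5.00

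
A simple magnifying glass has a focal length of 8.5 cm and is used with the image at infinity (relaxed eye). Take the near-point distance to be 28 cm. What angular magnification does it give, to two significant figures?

3.3

M = D/f = 28/8.5 = 3.294.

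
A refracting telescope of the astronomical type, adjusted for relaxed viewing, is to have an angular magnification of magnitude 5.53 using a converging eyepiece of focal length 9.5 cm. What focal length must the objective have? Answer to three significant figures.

52.5 cm

|M| = f_obj/|f_eye|, so f_obj = |M| x |f_eye| = 5.53 x 9.5 = 52.535 cm.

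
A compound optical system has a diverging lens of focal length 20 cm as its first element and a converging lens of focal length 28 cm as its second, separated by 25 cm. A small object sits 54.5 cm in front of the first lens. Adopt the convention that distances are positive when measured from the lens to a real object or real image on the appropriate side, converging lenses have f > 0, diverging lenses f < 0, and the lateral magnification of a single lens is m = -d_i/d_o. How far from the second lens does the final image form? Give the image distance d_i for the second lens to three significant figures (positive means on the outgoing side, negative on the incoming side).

95.4 cm

First lens: d_i1 = 1/(1/(-20) - 1/54.5) = -14.631 cm.
The intermediate image is virtual, 14.631 cm to the left of lens 1, so d_o2 = L - d_i1 = 25 - (-14.631) = 39.631 cm.
Second lens: d_i2 = 1/(1/28 - 1/(39.631)) = 95.407 cm.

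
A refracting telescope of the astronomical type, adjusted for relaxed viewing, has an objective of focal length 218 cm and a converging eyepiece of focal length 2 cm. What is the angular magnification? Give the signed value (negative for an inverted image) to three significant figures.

-109

M = -f_obj/f_eye = -218/(2) = -109.000.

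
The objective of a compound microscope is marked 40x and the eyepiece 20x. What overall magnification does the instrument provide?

800

The overall magnification of a compound microscope is the product of the objective and eyepiece magnifications:
M = M_obj x M_eye = 40 x 20 = 800.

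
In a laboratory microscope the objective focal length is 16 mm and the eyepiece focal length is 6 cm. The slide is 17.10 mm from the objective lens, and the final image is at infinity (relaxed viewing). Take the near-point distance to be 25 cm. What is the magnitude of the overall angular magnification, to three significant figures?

60.6

Convert to cm: f_obj = 16 mm = 1.6 cm; d_o = 17.10 mm = 1.71 cm.
Objective: 1/d_i = 1/f_obj - 1/d_o = 1/1.6 - 1/1.71 = 0.04020 cm^-1, so d_i = 24.873 cm.
m_obj = -d_i/d_o = -24.873/1.71 = -14.545.
Eyepiece angular magnification (image at infinity): M_eye = D/f_e = 25/6 = 4.167.
Overall M = m_obj x M_eye = (-14.545)(4.167) = -60.61.
|M| = 60.61.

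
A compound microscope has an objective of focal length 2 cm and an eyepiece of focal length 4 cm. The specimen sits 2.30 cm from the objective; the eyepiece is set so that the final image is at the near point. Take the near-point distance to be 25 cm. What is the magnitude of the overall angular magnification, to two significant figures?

48

Objective: 1/d_i = 1/f_obj - 1/d_o = 1/2 - 1/2.30 = 0.06522 cm^-1, so d_i = 15.333 cm.
m_obj = -d_i/d_o = -15.333/2.30 = -6.667.
Eyepiece angular magnification (image at near point): M_eye = 1 + D/f_e = 1 + 25/4 = 7.250.
Overall M = m_obj x M_eye = (-6.667)(7.250) = -48.33.
|M| = 48.33.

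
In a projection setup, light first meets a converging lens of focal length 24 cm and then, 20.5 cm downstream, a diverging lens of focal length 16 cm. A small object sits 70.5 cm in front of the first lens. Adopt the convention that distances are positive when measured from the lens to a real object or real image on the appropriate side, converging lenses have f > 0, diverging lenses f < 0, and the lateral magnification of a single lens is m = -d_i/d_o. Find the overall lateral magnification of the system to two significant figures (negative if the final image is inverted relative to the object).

-73

First lens: d_i1 = 1/(1/24 - 1/70.5) = 36.387 cm.
m_1 = -(36.387)/70.5 = -0.5161.
This image would form 36.387 cm past lens 1, i.e. 15.887 cm beyond lens 2, so it is a virtual object for lens 2: d_o2 = 20.5 - 36.387 = -15.887 cm.
Second lens: d_i2 = 1/(1/(-16) - 1/(-15.887)) = 2251.429 cm.
m_2 = -(2251.429)/(-15.887) = 141.7143.
Overall magnification: m = m_1 m_2 = -73.1429.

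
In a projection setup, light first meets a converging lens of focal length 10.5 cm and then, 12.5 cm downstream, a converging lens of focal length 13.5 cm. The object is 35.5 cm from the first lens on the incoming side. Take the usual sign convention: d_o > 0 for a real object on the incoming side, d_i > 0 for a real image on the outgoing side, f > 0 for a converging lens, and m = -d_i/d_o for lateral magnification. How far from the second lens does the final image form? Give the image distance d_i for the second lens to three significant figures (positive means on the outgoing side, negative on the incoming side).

Applying the thin-lens equation to the first lens, 1/10.5 = 1/35.5 + 1/d_i1, which gives d_i1 = 14.910 cm.
Since 14.910 cm > 12.5 cm, the first image lies past the second lens and serves as a virtual object: d_o2 = L - d_i1 = -2.410 cm.
Applying the thin-lens equation again with f_2 = 13.5 cm and d_o2 = -2.410 cm gives d_i2 = 2.045 cm.

2.04 cm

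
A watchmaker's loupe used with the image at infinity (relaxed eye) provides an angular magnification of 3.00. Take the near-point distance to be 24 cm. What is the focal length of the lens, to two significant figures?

8.0 cm

For the image at infinity, M = D/f.
f = D/M = 24/3.0 = 8.000 cm.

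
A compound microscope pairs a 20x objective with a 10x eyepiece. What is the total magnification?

200

The overall magnification of a compound microscope is the product of the objective and eyepiece magnifications:
M = M_obj x M_eye = 20 x 10 = 200.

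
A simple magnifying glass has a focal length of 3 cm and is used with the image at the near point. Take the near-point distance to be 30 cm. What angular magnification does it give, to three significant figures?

M = 1 + D/f = 1 + 30/3 = 11.000.

11.0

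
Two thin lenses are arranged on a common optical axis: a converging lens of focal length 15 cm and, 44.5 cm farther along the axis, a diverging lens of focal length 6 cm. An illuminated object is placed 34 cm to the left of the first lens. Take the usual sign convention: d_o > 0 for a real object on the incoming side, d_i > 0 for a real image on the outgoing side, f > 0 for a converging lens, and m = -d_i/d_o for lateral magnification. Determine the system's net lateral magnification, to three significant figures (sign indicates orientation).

-0.200

Applying the thin-lens equation to the first lens, 1/15 = 1/34 + 1/d_i1, which gives d_i1 = 26.842 cm.
Its lateral magnification is m_1 = -d_i1/d_o1 = -(26.842)/34 = -0.7895.
That image sits 17.658 cm in front of the second lens, so d_o2 = 17.658 cm.
Applying the thin-lens equation again with f_2 = -6 cm and d_o2 = 17.658 cm gives d_i2 = -4.478 cm.
m_2 = -(-4.478)/(17.658) = 0.2536.
Overall magnification: m = m_1 m_2 = -0.2002.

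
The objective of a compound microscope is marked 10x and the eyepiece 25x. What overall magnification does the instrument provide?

The overall magnification of a compound microscope is the product of the objective and eyepiece magnifications:
M = M_obj x M_eye = 10 x 25 = 250.

250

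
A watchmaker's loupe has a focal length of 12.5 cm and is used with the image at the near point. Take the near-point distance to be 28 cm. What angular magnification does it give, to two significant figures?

M = 1 + D/f = 1 + 28/12.5 = 3.240.

3.2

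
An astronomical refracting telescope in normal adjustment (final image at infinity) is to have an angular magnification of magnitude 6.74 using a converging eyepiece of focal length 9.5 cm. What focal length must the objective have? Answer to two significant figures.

|M| = f_obj/|f_eye|, so f_obj = |M| x |f_eye| = 6.74 x 9.5 = 64.030 cm.

64 cm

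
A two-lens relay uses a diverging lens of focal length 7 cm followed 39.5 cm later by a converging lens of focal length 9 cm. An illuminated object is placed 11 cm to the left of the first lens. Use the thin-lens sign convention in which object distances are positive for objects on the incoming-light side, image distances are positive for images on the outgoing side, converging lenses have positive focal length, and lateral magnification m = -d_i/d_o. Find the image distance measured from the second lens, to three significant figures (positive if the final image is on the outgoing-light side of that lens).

11.3 cm

Applying the thin-lens equation to the first lens, 1/(-7) = 1/11 + 1/d_i1, which gives d_i1 = -4.278 cm.
With d_i1 < 0 the first image is virtual and lies on the object side; the object distance for lens 2 is d_o2 = 39.5 - (-4.278) = 43.778 cm.
Applying the thin-lens equation again with f_2 = 9 cm and d_o2 = 43.778 cm gives d_i2 = 11.329 cm.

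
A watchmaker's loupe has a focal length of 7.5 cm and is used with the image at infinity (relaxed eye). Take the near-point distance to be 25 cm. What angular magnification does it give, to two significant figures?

M = D/f = 25/7.5 = 3.333.

3.3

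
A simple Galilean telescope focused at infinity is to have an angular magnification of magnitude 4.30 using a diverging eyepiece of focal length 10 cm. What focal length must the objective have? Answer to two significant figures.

|M| = f_obj/|f_eye|, so f_obj = |M| x |f_eye| = 4.3 x 10 = 43.000 cm.

43 cm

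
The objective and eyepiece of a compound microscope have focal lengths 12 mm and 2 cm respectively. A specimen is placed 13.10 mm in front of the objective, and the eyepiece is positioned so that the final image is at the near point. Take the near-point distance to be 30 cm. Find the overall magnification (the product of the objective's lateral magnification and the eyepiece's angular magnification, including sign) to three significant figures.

Convert to cm: f_obj = 12 mm = 1.2 cm; d_o = 13.10 mm = 1.31 cm.
Objective: 1/d_i = 1/f_obj - 1/d_o = 1/1.2 - 1/1.31 = 0.06997 cm^-1, so d_i = 14.291 cm.
m_obj = -d_i/d_o = -14.291/1.31 = -10.909.
Eyepiece angular magnification (image at near point): M_eye = 1 + D/f_e = 1 + 30/2 = 16.000.
Overall M = m_obj x M_eye = (-10.909)(16.000) = -174.55.

-175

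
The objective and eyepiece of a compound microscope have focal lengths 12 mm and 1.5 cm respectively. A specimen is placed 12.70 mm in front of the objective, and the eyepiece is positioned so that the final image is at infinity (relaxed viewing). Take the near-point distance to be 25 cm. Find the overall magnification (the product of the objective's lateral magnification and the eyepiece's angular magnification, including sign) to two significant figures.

-290

Convert to cm: f_obj = 12 mm = 1.2 cm; d_o = 12.70 mm = 1.27 cm.
Objective: 1/d_i = 1/f_obj - 1/d_o = 1/1.2 - 1/1.27 = 0.04593 cm^-1, so d_i = 21.771 cm.
m_obj = -d_i/d_o = -21.771/1.27 = -17.143.
Eyepiece angular magnification (image at infinity): M_eye = D/f_e = 25/1.5 = 16.667.
Overall M = m_obj x M_eye = (-17.143)(16.667) = -285.71.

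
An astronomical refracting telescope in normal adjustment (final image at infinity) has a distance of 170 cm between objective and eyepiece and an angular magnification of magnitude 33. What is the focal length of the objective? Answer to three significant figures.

In normal adjustment the tube length equals f_obj + f_eye and |M| = f_obj/f_eye.
So f_obj = 33 f_eye and 33 f_eye + f_eye = 170 cm, giving f_eye = 170/34 = 5.000 cm and f_obj = 165.000 cm.

165 cm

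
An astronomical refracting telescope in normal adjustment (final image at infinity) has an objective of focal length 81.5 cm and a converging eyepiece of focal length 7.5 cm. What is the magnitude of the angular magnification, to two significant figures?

11

|M| = f_obj/|f_eye| = 81.5/7.5 = 10.867.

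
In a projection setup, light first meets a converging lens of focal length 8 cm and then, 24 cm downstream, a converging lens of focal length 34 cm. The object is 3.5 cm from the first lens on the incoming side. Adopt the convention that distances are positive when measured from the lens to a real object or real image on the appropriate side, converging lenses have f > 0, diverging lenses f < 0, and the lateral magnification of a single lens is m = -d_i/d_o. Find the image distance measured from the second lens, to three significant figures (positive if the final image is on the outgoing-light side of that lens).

-272 cm

Applying the thin-lens equation to the first lens, 1/8 = 1/3.5 + 1/d_i1, which gives d_i1 = -6.222 cm.
With d_i1 < 0 the first image is virtual and lies on the object side; the object distance for lens 2 is d_o2 = 24 - (-6.222) = 30.222 cm.
Applying the thin-lens equation again with f_2 = 34 cm and d_o2 = 30.222 cm gives d_i2 = -272.000 cm.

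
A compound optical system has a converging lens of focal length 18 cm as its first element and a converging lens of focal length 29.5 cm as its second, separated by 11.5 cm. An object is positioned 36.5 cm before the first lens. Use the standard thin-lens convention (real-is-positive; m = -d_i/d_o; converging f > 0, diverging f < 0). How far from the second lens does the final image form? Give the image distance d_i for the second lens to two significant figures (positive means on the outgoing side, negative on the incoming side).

13 cm

Applying the thin-lens equation to the first lens, 1/18 = 1/36.5 + 1/d_i1, which gives d_i1 = 35.514 cm.
Since 35.514 cm > 11.5 cm, the first image lies past the second lens and serves as a virtual object: d_o2 = L - d_i1 = -24.014 cm.
Applying the thin-lens equation again with f_2 = 29.5 cm and d_o2 = -24.014 cm gives d_i2 = 13.238 cm.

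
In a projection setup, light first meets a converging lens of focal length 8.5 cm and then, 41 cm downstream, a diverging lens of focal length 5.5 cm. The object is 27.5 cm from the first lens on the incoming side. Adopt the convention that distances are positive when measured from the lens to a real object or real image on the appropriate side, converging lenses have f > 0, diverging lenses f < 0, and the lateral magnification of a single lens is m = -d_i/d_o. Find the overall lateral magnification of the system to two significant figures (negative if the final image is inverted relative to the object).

Applying the thin-lens equation to the first lens, 1/8.5 = 1/27.5 + 1/d_i1, which gives d_i1 = 12.303 cm.
Its lateral magnification is m_1 = -d_i1/d_o1 = -(12.303)/27.5 = -0.4474.
The intermediate image is 12.303 cm to the right of lens 1, so d_o2 = L - d_i1 = 41 - 12.303 = 28.697 cm.
Applying the thin-lens equation again with f_2 = -5.5 cm and d_o2 = 28.697 cm gives d_i2 = -4.615 cm.
m_2 = -(-4.615)/(28.697) = 0.1608.
Overall magnification: m = m_1 m_2 = -0.0720.

-0.072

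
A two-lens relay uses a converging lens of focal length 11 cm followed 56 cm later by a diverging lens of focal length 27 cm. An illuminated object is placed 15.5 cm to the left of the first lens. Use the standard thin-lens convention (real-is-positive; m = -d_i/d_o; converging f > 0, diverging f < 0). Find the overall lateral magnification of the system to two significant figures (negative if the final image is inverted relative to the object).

First lens: d_i1 = 1/(1/11 - 1/15.5) = 37.889 cm.
m_1 = -(37.889)/15.5 = -2.4444.
That image sits 18.111 cm in front of the second lens, so d_o2 = 18.111 cm.
Second lens: d_i2 = 1/(1/(-27) - 1/(18.111)) = -10.840 cm.
m_2 = -(-10.840)/(18.111) = 0.5985.
Total m = m_1 x m_2 = (-2.4444)(0.5985) = -1.4631.

-1.5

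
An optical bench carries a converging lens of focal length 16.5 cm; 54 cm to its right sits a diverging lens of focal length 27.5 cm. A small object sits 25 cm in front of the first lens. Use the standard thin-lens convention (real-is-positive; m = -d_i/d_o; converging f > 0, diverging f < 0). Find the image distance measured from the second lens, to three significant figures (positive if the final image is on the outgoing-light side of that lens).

First lens: d_i1 = 1/(1/16.5 - 1/25) = 48.529 cm.
That image sits 5.471 cm in front of the second lens, so d_o2 = 5.471 cm.
Second lens: d_i2 = 1/(1/(-27.5) - 1/(5.471)) = -4.563 cm.

-4.56 cm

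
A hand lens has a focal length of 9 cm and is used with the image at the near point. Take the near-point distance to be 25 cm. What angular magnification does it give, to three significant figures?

M = 1 + D/f = 1 + 25/9 = 3.778.

3.78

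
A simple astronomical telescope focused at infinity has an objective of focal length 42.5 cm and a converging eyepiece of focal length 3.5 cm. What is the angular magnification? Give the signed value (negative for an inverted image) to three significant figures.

M = -f_obj/f_eye = -42.5/(3.5) = -12.143.

-12.1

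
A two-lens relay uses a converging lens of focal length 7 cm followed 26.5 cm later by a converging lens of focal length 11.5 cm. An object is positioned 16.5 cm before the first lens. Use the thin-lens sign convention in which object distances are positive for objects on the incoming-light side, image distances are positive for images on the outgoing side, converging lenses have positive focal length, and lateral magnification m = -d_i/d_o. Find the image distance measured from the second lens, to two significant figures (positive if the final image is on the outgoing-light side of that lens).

58 cm

Applying the thin-lens equation to the first lens, 1/7 = 1/16.5 + 1/d_i1, which gives d_i1 = 12.158 cm.
That image sits 14.342 cm in front of the second lens, so d_o2 = 14.342 cm.
Applying the thin-lens equation again with f_2 = 11.5 cm and d_o2 = 14.342 cm gives d_i2 = 58.032 cm.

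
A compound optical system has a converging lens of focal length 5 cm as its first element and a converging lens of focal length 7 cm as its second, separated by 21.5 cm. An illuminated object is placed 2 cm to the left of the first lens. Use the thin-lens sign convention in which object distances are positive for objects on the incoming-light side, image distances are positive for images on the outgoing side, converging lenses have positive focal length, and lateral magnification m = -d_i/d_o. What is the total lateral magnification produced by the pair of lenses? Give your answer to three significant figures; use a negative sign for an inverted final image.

Applying the thin-lens equation to the first lens, 1/5 = 1/2 + 1/d_i1, which gives d_i1 = -3.333 cm.
Its lateral magnification is m_1 = -d_i1/d_o1 = -(-3.333)/2 = 1.6667.
With d_i1 < 0 the first image is virtual and lies on the object side; the object distance for lens 2 is d_o2 = 21.5 - (-3.333) = 24.833 cm.
Applying the thin-lens equation again with f_2 = 7 cm and d_o2 = 24.833 cm gives d_i2 = 9.748 cm.
m_2 = -(9.748)/(24.833) = -0.3925.
Total m = m_1 x m_2 = (1.6667)(-0.3925) = -0.6542.

-0.654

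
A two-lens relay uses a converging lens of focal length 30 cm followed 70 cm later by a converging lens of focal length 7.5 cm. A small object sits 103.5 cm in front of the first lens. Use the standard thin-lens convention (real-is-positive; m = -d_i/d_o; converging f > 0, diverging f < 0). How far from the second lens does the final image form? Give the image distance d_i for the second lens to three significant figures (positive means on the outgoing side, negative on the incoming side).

Lens 1: 1/d_i1 = 1/f_1 - 1/d_o1 = 1/30 - 1/103.5 = 0.02367 cm^-1, so d_i1 = 42.245 cm.
The intermediate image is 42.245 cm to the right of lens 1, so d_o2 = L - d_i1 = 70 - 42.245 = 27.755 cm.
Lens 2: 1/d_i2 = 1/f_2 - 1/d_o2 = 1/7.5 - 1/(27.755) = 0.09730 cm^-1, so d_i2 = 10.277 cm.

10.3 cm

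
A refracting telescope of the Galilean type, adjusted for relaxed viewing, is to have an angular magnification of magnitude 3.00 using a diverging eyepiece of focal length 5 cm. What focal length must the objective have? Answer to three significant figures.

15.0 cm

|M| = f_obj/|f_eye|, so f_obj = |M| x |f_eye| = 3.0 x 5 = 15.000 cm.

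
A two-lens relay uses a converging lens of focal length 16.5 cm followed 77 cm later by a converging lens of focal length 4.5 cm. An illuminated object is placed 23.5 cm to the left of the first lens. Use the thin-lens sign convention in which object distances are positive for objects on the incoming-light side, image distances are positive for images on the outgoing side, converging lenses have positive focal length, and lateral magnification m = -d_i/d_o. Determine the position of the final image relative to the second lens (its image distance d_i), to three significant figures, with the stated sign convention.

Lens 1: 1/d_i1 = 1/f_1 - 1/d_o1 = 1/16.5 - 1/23.5 = 0.01805 cm^-1, so d_i1 = 55.393 cm.
Object distance for lens 2: d_o2 = 77 - 55.393 = 21.607 cm.
Lens 2: 1/d_i2 = 1/f_2 - 1/d_o2 = 1/4.5 - 1/(21.607) = 0.17594 cm^-1, so d_i2 = 5.684 cm.

5.68 cm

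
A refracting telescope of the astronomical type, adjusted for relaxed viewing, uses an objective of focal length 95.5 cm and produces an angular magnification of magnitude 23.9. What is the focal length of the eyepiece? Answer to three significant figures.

|M| = f_obj/f_eye, so f_eye = f_obj/|M| = 95.5/23.9 = 3.996 cm.

4.00 cm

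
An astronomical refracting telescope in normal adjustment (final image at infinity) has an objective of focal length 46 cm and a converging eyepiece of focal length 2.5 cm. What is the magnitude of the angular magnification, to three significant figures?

18.4

|M| = f_obj/|f_eye| = 46/2.5 = 18.400.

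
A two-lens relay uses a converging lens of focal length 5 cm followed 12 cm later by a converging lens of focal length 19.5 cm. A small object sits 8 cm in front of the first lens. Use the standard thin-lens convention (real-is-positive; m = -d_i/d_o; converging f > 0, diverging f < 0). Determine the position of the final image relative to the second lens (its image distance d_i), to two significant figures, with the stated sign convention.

Lens 1: 1/d_i1 = 1/f_1 - 1/d_o1 = 1/5 - 1/8 = 0.07500 cm^-1, so d_i1 = 13.333 cm.
Since 13.333 cm > 12 cm, the first image lies past the second lens and serves as a virtual object: d_o2 = L - d_i1 = -1.333 cm.
Lens 2: 1/d_i2 = 1/f_2 - 1/d_o2 = 1/19.5 - 1/(-1.333) = 0.80128 cm^-1, so d_i2 = 1.248 cm.

1.2 cm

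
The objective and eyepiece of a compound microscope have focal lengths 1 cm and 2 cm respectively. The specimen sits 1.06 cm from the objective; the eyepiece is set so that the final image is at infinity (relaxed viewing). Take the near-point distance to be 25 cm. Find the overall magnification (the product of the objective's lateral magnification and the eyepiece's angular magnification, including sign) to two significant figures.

Objective: 1/d_i = 1/f_obj - 1/d_o = 1/1 - 1/1.06 = 0.05660 cm^-1, so d_i = 17.667 cm.
m_obj = -d_i/d_o = -17.667/1.06 = -16.667.
Eyepiece angular magnification (image at infinity): M_eye = D/f_e = 25/2 = 12.500.
Overall M = m_obj x M_eye = (-16.667)(12.500) = -208.33.

-210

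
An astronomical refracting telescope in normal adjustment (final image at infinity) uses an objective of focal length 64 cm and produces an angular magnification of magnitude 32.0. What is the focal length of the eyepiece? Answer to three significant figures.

|M| = f_obj/f_eye, so f_eye = f_obj/|M| = 64/32.0 = 2.000 cm.

2.00 cm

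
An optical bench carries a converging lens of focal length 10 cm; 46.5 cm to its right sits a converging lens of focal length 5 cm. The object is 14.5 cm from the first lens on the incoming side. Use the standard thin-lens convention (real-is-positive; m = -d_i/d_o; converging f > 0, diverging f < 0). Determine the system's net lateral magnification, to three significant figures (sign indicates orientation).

First lens: d_i1 = 1/(1/10 - 1/14.5) = 32.222 cm.
m_1 = -(32.222)/14.5 = -2.2222.
That image sits 14.278 cm in front of the second lens, so d_o2 = 14.278 cm.
Second lens: d_i2 = 1/(1/5 - 1/(14.278)) = 7.695 cm.
m_2 = -(7.695)/(14.278) = -0.5389.
Overall magnification: m = m_1 m_2 = 1.1976.

1.20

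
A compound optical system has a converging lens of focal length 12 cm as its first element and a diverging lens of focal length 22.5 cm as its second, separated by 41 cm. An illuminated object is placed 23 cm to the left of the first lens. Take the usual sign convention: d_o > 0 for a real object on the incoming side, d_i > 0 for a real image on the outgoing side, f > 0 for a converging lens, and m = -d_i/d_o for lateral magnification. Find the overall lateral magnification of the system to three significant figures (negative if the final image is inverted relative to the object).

First lens: d_i1 = 1/(1/12 - 1/23) = 25.091 cm.
m_1 = -(25.091)/23 = -1.0909.
That image sits 15.909 cm in front of the second lens, so d_o2 = 15.909 cm.
Second lens: d_i2 = 1/(1/(-22.5) - 1/(15.909)) = -9.320 cm.
m_2 = -(-9.320)/(15.909) = 0.5858.
Overall magnification: m = m_1 m_2 = -0.6391.

-0.639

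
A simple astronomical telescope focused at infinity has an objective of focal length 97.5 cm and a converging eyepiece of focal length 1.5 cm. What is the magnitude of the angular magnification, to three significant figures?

65.0

|M| = f_obj/|f_eye| = 97.5/1.5 = 65.000.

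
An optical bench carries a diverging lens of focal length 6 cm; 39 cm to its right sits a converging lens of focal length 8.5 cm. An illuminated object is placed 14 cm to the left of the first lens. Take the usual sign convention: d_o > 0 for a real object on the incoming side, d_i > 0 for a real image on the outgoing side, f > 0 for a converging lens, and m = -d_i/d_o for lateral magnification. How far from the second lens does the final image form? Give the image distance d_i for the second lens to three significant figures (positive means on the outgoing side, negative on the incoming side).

Applying the thin-lens equation to the first lens, 1/(-6) = 1/14 + 1/d_i1, which gives d_i1 = -4.200 cm.
The intermediate image is virtual, 4.200 cm to the left of lens 1, so d_o2 = L - d_i1 = 39 - (-4.200) = 43.200 cm.
Applying the thin-lens equation again with f_2 = 8.5 cm and d_o2 = 43.200 cm gives d_i2 = 10.582 cm.

10.6 cm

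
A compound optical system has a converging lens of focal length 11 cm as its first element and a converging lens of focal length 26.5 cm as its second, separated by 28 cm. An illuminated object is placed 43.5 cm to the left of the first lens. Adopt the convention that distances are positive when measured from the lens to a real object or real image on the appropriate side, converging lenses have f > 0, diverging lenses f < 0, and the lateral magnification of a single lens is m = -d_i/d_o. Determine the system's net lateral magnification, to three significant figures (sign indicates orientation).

First lens: d_i1 = 1/(1/11 - 1/43.5) = 14.723 cm.
m_1 = -(14.723)/43.5 = -0.3385.
That image sits 13.277 cm in front of the second lens, so d_o2 = 13.277 cm.
Second lens: d_i2 = 1/(1/26.5 - 1/(13.277)) = -26.608 cm.
m_2 = -(-26.608)/(13.277) = 2.0041.
Overall magnification: m = m_1 m_2 = -0.6783.

-0.678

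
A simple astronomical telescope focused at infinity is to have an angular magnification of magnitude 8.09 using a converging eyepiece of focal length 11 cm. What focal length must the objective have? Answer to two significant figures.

|M| = f_obj/|f_eye|, so f_obj = |M| x |f_eye| = 8.09 x 11 = 88.990 cm.

89 cm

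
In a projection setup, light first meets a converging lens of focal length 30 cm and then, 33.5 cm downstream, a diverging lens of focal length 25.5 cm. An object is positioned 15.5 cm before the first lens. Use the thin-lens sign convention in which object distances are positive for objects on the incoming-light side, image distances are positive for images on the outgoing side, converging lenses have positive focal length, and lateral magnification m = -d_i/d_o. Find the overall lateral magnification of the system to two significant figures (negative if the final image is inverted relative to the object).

Applying the thin-lens equation to the first lens, 1/30 = 1/15.5 + 1/d_i1, which gives d_i1 = -32.069 cm.
Its lateral magnification is m_1 = -d_i1/d_o1 = -(-32.069)/15.5 = 2.0690.
With d_i1 < 0 the first image is virtual and lies on the object side; the object distance for lens 2 is d_o2 = 33.5 - (-32.069) = 65.569 cm.
Applying the thin-lens equation again with f_2 = -25.5 cm and d_o2 = 65.569 cm gives d_i2 = -18.360 cm.
m_2 = -(-18.360)/(65.569) = 0.2800.
The system's lateral magnification is m_1 m_2 = (2.0690)(0.2800) = 0.5793.

0.58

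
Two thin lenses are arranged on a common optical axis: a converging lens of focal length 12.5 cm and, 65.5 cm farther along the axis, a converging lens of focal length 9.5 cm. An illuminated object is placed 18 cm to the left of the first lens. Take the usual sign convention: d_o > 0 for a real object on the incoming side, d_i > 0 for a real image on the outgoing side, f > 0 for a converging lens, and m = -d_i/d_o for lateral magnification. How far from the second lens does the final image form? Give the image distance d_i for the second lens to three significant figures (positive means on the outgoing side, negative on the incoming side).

15.5 cm

First lens: d_i1 = 1/(1/12.5 - 1/18) = 40.909 cm.
That image sits 24.591 cm in front of the second lens, so d_o2 = 24.591 cm.
Second lens: d_i2 = 1/(1/9.5 - 1/(24.591)) = 15.480 cm.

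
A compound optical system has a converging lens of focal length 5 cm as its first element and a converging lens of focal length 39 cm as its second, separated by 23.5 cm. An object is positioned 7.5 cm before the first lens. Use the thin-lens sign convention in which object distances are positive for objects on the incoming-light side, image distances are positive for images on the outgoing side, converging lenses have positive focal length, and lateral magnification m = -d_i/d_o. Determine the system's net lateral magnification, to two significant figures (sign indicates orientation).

-2.6

Applying the thin-lens equation to the first lens, 1/5 = 1/7.5 + 1/d_i1, which gives d_i1 = 15.000 cm.
Its lateral magnification is m_1 = -d_i1/d_o1 = -(15.000)/7.5 = -2.0000.
Object distance for lens 2: d_o2 = 23.5 - 15.000 = 8.500 cm.
Applying the thin-lens equation again with f_2 = 39 cm and d_o2 = 8.500 cm gives d_i2 = -10.869 cm.
m_2 = -(-10.869)/(8.500) = 1.2787.
Overall magnification: m = m_1 m_2 = -2.5574.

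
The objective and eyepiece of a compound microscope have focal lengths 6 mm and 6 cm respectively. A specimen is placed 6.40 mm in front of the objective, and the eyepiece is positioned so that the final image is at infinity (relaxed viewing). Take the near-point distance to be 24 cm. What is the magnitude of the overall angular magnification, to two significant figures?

60

Convert to cm: f_obj = 6 mm = 0.6 cm; d_o = 6.40 mm = 0.64 cm.
Objective: 1/d_i = 1/f_obj - 1/d_o = 1/0.6 - 1/0.64 = 0.10417 cm^-1, so d_i = 9.600 cm.
m_obj = -d_i/d_o = -9.600/0.64 = -15.000.
Eyepiece angular magnification (image at infinity): M_eye = D/f_e = 24/6 = 4.000.
Overall M = m_obj x M_eye = (-15.000)(4.000) = -60.00.
|M| = 60.00.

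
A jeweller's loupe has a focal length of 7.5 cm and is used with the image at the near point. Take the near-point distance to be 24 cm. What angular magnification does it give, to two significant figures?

4.2

M = 1 + D/f = 1 + 24/7.5 = 4.200.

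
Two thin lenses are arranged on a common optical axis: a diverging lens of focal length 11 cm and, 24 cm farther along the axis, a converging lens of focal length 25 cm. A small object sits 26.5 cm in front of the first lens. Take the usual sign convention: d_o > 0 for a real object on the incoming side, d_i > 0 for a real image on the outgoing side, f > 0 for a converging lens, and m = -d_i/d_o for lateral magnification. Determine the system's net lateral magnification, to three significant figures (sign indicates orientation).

First lens: d_i1 = 1/(1/(-11) - 1/26.5) = -7.773 cm.
m_1 = -(-7.773)/26.5 = 0.2933.
The intermediate image is virtual, 7.773 cm to the left of lens 1, so d_o2 = L - d_i1 = 24 - (-7.773) = 31.773 cm.
Second lens: d_i2 = 1/(1/25 - 1/(31.773)) = 117.274 cm.
m_2 = -(117.274)/(31.773) = -3.6909.
Overall magnification: m = m_1 m_2 = -1.0827.

-1.08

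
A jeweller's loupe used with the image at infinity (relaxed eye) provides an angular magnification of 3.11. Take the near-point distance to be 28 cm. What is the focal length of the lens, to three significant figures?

9.00 cm

For the image at infinity, M = D/f.
f = D/M = 28/3.11 = 9.003 cm.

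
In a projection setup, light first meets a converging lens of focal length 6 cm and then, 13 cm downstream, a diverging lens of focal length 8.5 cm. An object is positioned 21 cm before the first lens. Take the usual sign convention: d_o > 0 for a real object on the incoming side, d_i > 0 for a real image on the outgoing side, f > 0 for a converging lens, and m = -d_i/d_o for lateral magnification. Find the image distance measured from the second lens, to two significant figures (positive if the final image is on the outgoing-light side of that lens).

First lens: d_i1 = 1/(1/6 - 1/21) = 8.400 cm.
The intermediate image is 8.400 cm to the right of lens 1, so d_o2 = L - d_i1 = 13 - 8.400 = 4.600 cm.
Second lens: d_i2 = 1/(1/(-8.5) - 1/(4.600)) = -2.985 cm.

-3.0 cm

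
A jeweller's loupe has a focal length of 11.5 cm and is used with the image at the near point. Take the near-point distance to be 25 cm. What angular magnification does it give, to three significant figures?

M = 1 + D/f = 1 + 25/11.5 = 3.174.

3.17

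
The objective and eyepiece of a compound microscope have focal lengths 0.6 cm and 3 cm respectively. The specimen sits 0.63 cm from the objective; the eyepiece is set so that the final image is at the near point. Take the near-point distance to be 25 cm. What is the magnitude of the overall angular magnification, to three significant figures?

187

Objective: 1/d_i = 1/f_obj - 1/d_o = 1/0.6 - 1/0.63 = 0.07937 cm^-1, so d_i = 12.600 cm.
m_obj = -d_i/d_o = -12.600/0.63 = -20.000.
Eyepiece angular magnification (image at near point): M_eye = 1 + D/f_e = 1 + 25/3 = 9.333.
Overall M = m_obj x M_eye = (-20.000)(9.333) = -186.67.
|M| = 186.67.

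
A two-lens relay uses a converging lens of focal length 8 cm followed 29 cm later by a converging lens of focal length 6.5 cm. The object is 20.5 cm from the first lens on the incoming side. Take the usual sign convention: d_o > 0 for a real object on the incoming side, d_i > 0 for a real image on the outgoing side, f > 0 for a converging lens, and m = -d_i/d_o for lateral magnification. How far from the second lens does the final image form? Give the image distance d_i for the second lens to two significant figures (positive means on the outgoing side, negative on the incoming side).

First lens: d_i1 = 1/(1/8 - 1/20.5) = 13.120 cm.
That image sits 15.880 cm in front of the second lens, so d_o2 = 15.880 cm.
Second lens: d_i2 = 1/(1/6.5 - 1/(15.880)) = 11.004 cm.

11 cm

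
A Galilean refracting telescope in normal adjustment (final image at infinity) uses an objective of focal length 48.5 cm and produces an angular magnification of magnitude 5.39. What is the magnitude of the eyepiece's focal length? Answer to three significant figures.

|M| = f_obj/|f_eye|, so |f_eye| = f_obj/|M| = 48.5/5.39 = 8.998 cm.
(The eyepiece is diverging, so its signed focal length is -8.998 cm.)

9.00 cm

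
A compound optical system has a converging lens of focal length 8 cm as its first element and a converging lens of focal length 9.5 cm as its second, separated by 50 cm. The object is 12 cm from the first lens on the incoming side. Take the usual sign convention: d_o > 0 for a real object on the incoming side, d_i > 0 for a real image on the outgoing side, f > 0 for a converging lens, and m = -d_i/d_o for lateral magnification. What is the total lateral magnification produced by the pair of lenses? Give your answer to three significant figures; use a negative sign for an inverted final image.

1.15

Lens 1: 1/d_i1 = 1/f_1 - 1/d_o1 = 1/8 - 1/12 = 0.04167 cm^-1, so d_i1 = 24.000 cm.
m_1 = -(24.000)/12 = -2.0000.
Object distance for lens 2: d_o2 = 50 - 24.000 = 26.000 cm.
Lens 2: 1/d_i2 = 1/f_2 - 1/d_o2 = 1/9.5 - 1/(26.000) = 0.06680 cm^-1, so d_i2 = 14.970 cm.
m_2 = -(14.970)/(26.000) = -0.5758.
Overall magnification: m = m_1 m_2 = 1.1515.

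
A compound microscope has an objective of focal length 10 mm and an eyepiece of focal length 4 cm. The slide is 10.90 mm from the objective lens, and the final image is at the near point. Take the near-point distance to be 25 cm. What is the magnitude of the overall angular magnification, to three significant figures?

80.6

Convert to cm: f_obj = 10 mm = 1 cm; d_o = 10.90 mm = 1.09 cm.
Objective: 1/d_i = 1/f_obj - 1/d_o = 1/1 - 1/1.09 = 0.08257 cm^-1, so d_i = 12.111 cm.
m_obj = -d_i/d_o = -12.111/1.09 = -11.111.
Eyepiece angular magnification (image at near point): M_eye = 1 + D/f_e = 1 + 25/4 = 7.250.
Overall M = m_obj x M_eye = (-11.111)(7.250) = -80.56.
|M| = 80.56.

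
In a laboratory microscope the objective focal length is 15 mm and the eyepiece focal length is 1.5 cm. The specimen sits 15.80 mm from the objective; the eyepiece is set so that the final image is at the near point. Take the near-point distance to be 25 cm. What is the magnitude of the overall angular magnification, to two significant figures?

Convert to cm: f_obj = 15 mm = 1.5 cm; d_o = 15.80 mm = 1.58 cm.
Objective: 1/d_i = 1/f_obj - 1/d_o = 1/1.5 - 1/1.58 = 0.03376 cm^-1, so d_i = 29.625 cm.
m_obj = -d_i/d_o = -29.625/1.58 = -18.750.
Eyepiece angular magnification (image at near point): M_eye = 1 + D/f_e = 1 + 25/1.5 = 17.667.
Overall M = m_obj x M_eye = (-18.750)(17.667) = -331.25.
|M| = 331.25.

330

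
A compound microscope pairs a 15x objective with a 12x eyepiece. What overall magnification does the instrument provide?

180

The overall magnification of a compound microscope is the product of the objective and eyepiece magnifications:
M = M_obj x M_eye = 15 x 12 = 180.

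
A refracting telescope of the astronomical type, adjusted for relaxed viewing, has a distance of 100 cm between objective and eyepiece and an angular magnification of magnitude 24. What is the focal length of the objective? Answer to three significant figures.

96.0 cm

In normal adjustment the tube length equals f_obj + f_eye and |M| = f_obj/f_eye.
So f_obj = 24 f_eye and 24 f_eye + f_eye = 100 cm, giving f_eye = 100/25 = 4.000 cm and f_obj = 96.000 cm.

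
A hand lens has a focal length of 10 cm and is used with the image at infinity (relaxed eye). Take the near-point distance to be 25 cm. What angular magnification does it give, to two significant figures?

M = D/f = 25/10 = 2.500.

2.5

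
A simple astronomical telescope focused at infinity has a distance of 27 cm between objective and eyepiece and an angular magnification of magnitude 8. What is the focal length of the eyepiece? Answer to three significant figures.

3.00 cm

In normal adjustment the tube length equals f_obj + f_eye and |M| = f_obj/f_eye.
So f_obj = 8 f_eye and 8 f_eye + f_eye = 27 cm, giving f_eye = 27/9 = 3.000 cm and f_obj = 24.000 cm.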